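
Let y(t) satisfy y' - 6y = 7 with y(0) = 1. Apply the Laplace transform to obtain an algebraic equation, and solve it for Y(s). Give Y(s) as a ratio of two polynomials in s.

Apply the Laplace transform to the equation.
Using L{y'} = sY - y(0) = sY - 1, the left side becomes (s - 6)Y - (1).
The right side is L{7} = 7/s.
So (s - 6)Y = 7/s + (1).
Solve for Y(s) and write it as one ratio of polynomials.

Y(s) = (s + 7)/(s^2 - 6*s)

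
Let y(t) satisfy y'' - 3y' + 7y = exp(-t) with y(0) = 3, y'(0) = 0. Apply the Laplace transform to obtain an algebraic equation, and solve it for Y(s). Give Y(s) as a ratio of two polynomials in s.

Y(s) = (3*s^2 - 6*s - 8)/(s^3 - 2*s^2 + 4*s + 7)

Transform both sides with L{·}.
The derivative rules (L{y''} = s^2 Y - s·y(0) - y'(0) and L{y'} = sY - y(0), with y(0) = 3, y'(0) = 0) turn the left side into (s^2 - 3*s + 7)Y - (3*s - 9).
The right side is L{exp(-t)} = 1/(s + 1).
So (s^2 - 3*s + 7)Y = 1/(s + 1) + (3*s - 9).
Isolate Y and clear denominators.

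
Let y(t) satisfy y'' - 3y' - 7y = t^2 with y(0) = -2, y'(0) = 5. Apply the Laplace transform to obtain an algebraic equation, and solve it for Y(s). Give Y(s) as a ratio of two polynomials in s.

Laplace-transform each side.
The derivative rules (L{y''} = s^2 Y - s·y(0) - y'(0) and L{y'} = sY - y(0), with y(0) = -2, y'(0) = 5) turn the left side into (s^2 - 3*s - 7)Y - (-2*s + 11).
The right side is L{t^2} = 2/s^3.
So (s^2 - 3*s - 7)Y = 2/s^3 + (-2*s + 11).
Divide through and combine into a single rational function.

Y(s) = (-2*s^4 + 11*s^3 + 2)/(s^5 - 3*s^4 - 7*s^3)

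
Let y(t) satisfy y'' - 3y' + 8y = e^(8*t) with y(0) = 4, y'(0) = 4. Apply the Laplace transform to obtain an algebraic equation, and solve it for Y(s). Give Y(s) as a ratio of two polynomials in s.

Y(s) = (4*s^2 - 40*s + 65)/(s^3 - 11*s^2 + 32*s - 64)

Apply the Laplace transform to the equation.
With L{y''} = s^2 Y - s·y(0) - y'(0) and L{y'} = sY - y(0), with y(0) = 4, y'(0) = 4: the LHS transforms to (s^2 - 3*s + 8)Y - (4*s - 8).
The right side is L{e^(8*t)} = 1/(s - 8).
So (s^2 - 3*s + 8)Y = 1/(s - 8) + (4*s - 8).
Divide through and combine into a single rational function.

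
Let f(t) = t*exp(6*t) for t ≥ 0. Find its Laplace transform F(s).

F(s) = (s - 6)^(-2)

L{e^(6t)} = 1/(s - 6).
Then apply L{t·g(t)} = -d/ds[G(s)] with G(s) = 1/(s - 6):
differentiating 1 time and applying the sign gives (s - 6)^(-2).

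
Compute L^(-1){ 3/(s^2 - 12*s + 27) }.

exp(6*t)*sinh(3*t)

Rewrite the denominator: s^2 - 12*s + 27 = (s - 6)^2 - 9.
The form in (s - 6) signals a first-shifting-theorem factor e^(6t).
Since L{sinh(3t)} = 3/(s^2 - 9), the inverse is e^(6*t)*sinh(3*t).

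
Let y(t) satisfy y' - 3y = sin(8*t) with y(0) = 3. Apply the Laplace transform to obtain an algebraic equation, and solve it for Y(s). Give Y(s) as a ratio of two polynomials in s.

Y(s) = (3*s^2 + 200)/(s^3 - 3*s^2 + 64*s - 192)

Take the Laplace transform of both sides.
With L{y'} = sY - y(0) = sY - 3: the LHS transforms to (s - 3)Y - (3).
The right side is L{sin(8*t)} = 8/(s^2 + 64).
So (s - 3)Y = 8/(s^2 + 64) + (3).
Divide through and combine into a single rational function.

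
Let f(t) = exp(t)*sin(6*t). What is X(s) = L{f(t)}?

L{sin(6t)} = 6/(s^2 + 36).
By the first shifting theorem, multiplying by e^(t) replaces s with s - 1.

X(s) = 6/((s - 1)^2 + 36)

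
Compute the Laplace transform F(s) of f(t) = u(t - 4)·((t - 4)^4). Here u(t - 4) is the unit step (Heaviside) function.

F(s) = 24*exp(-4*s)/s^5

By the second shifting theorem, L{u(t - c)·g(t - c)} = e^(-cs)·G(s) with c = 4 and G(s) = L{g(t)}.
L{t^4} = 4!/s^5 = 24/s^5.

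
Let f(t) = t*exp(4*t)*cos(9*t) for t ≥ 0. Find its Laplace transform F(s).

L{cos(9t)} = s/(s^2 + 81).
Multiplying by e^(4t) shifts s → s - 4, so L{exp(4*t)*cos(9*t)} = (s - 4)/((s - 4)^2 + 81).
Then apply L{t·g(t)} = -d/ds[G(s)] with G(s) = (s - 4)/((s - 4)^2 + 81):
differentiating 1 time and applying the sign gives (s - 13)*(s + 5)/(s^2 - 8*s + 97)^2.

F(s) = (s - 13)*(s + 5)/(s^2 - 8*s + 97)^2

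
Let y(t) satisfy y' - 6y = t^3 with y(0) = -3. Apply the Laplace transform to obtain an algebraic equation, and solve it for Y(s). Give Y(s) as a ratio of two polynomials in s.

Laplace-transform each side.
With L{y'} = sY - y(0) = sY - (-3): the LHS transforms to (s - 6)Y - (-3).
The right side is L{t^3} = 6/s^4.
So (s - 6)Y = 6/s^4 + (-3).
Divide through and combine into a single rational function.

Y(s) = (-3*s^4 + 6)/(s^5 - 6*s^4)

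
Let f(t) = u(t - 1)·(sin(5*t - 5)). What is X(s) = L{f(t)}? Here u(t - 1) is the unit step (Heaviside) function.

By the second shifting theorem, L{u(t - c)·g(t - c)} = e^(-cs)·G(s) with c = 1 and G(s) = L{g(t)}.
L{sin(5t)} = 5/(s^2 + 25).

X(s) = 5*exp(-s)/(s^2 + 25)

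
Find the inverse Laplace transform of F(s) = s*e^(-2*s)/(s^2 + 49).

Heaviside(t - 2)*(cos(7*t - 14))

The factor e^(-2s) signals a time shift by c = 2 (second shifting theorem).
L{cos(7t)} = s/(s^2 + 49), so L^-1{s/(s^2 + 49)} = cos(7*t).
Hence the inverse is u(t - 2) times that function evaluated at t - 2.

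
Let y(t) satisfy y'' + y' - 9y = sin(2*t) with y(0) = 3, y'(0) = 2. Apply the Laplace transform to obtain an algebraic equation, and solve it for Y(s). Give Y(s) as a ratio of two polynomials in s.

Laplace-transform each side.
Using L{y''} = s^2 Y - s·y(0) - y'(0) and L{y'} = sY - y(0), with y(0) = 3, y'(0) = 2, the left side becomes (s^2 + s - 9)Y - (3*s + 5).
The right side is L{sin(2*t)} = 2/(s^2 + 4).
So (s^2 + s - 9)Y = 2/(s^2 + 4) + (3*s + 5).
Solve for Y(s) and write it as one ratio of polynomials.

Y(s) = (3*s^3 + 5*s^2 + 12*s + 22)/(s^4 + s^3 - 5*s^2 + 4*s - 36)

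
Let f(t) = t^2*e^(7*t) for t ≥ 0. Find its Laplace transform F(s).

L{e^(7t)} = 1/(s - 7).
Then apply L{t^2·g(t)} = (-1)^2 d^2/ds^2[G(s)] with G(s) = 1/(s - 7):
differentiating 2 times and applying the sign gives 2/(s - 7)^3.

F(s) = 2/(s - 7)^3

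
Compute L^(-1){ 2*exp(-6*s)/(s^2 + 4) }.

Heaviside(t - 6)*(sin(2*t - 12))

The factor e^(-6s) signals a time shift by c = 6 (second shifting theorem).
L{sin(2t)} = 2/(s^2 + 4), so L^-1{2/(s^2 + 4)} = sin(2*t).
Hence the inverse is u(t - 6) times that function evaluated at t - 6.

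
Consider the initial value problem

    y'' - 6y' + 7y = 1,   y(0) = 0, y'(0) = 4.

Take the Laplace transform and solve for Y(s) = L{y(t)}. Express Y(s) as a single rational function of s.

Y(s) = (4*s + 1)/(s^3 - 6*s^2 + 7*s)

Apply the Laplace transform to the equation.
With L{y''} = s^2 Y - s·y(0) - y'(0) and L{y'} = sY - y(0), with y(0) = 0, y'(0) = 4: the LHS transforms to (s^2 - 6*s + 7)Y - (4).
The right side is L{1} = 1/s.
So (s^2 - 6*s + 7)Y = 1/s + (4).
Divide through and combine into a single rational function.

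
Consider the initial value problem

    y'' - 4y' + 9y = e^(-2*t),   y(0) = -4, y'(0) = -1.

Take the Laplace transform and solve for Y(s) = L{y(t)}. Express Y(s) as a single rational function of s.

Y(s) = (-4*s^2 + 7*s + 31)/(s^3 - 2*s^2 + s + 18)

Laplace-transform each side.
The derivative rules (L{y''} = s^2 Y - s·y(0) - y'(0) and L{y'} = sY - y(0), with y(0) = -4, y'(0) = -1) turn the left side into (s^2 - 4*s + 9)Y - (-4*s + 15).
The right side is L{e^(-2*t)} = 1/(s + 2).
So (s^2 - 4*s + 9)Y = 1/(s + 2) + (-4*s + 15).
Isolate Y and clear denominators.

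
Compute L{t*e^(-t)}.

(s + 1)^(-2)

L{t} = 1!/s^2 = 1/s^2.
By the first shifting theorem, multiplying by e^(-t) replaces s with s + 1.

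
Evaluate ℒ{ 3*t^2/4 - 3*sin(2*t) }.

-6/(s^2 + 4) + 3/(2*s^3)

The transform is linear, so treat each term independently.
(-3)·[L{sin(2t)} = 2/(s^2 + 4)]; (3/4)·[L{t^2} = 2!/s^3 = 2/s^3].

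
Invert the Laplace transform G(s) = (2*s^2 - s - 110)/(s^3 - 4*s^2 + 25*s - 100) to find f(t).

f(t) = -2*exp(4*t) + 3*sin(5*t) + 4*cos(5*t)

Factor the denominator: s^3 - 4*s^2 + 25*s - 100 = (s - 4)*(s^2 + 25).
Partial fraction decomposition gives [-2/(s - 4)] + [4*s/(s^2 + 25)] + [15/(s^2 + 25)].
Invert each term: -2/(s - 4) ↔ -2e^(4t); 4·s/(s^2 + 25) ↔ 4cos(5t); 3·5/(s^2 + 25) ↔ 3sin(5t).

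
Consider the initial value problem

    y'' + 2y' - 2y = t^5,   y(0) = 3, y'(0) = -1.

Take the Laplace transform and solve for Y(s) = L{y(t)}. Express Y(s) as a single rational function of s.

Take the Laplace transform of both sides.
Using L{y''} = s^2 Y - s·y(0) - y'(0) and L{y'} = sY - y(0), with y(0) = 3, y'(0) = -1, the left side becomes (s^2 + 2*s - 2)Y - (3*s + 5).
The right side is L{t^5} = 120/s^6.
So (s^2 + 2*s - 2)Y = 120/s^6 + (3*s + 5).
Divide through and combine into a single rational function.

Y(s) = (3*s^7 + 5*s^6 + 120)/(s^8 + 2*s^7 - 2*s^6)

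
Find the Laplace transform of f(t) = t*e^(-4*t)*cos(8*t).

(s - 4)*(s + 12)/(s^2 + 8*s + 80)^2

L{cos(8t)} = s/(s^2 + 64).
Multiplying by e^(-4t) shifts s → s + 4, so L{e^(-4*t)*cos(8*t)} = (s + 4)/((s + 4)^2 + 64).
Then apply L{t·g(t)} = -d/ds[G(s)] with G(s) = (s + 4)/((s + 4)^2 + 64):
differentiating 1 time and applying the sign gives (s - 4)*(s + 12)/(s^2 + 8*s + 80)^2.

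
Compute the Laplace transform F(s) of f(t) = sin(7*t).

F(s) = 7/(s^2 + 49)

L{sin(7t)} = 7/(s^2 + 49).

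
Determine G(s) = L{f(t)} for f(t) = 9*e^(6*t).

G(s) = 9/(s - 6)

L{9} = 9/s.
By the first shifting theorem, multiplying by e^(6t) replaces s with s - 6.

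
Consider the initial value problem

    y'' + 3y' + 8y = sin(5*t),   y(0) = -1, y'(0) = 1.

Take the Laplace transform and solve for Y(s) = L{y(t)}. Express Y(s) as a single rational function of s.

Y(s) = (-s^3 - 2*s^2 - 25*s - 45)/(s^4 + 3*s^3 + 33*s^2 + 75*s + 200)

Transform both sides with L{·}.
Using L{y''} = s^2 Y - s·y(0) - y'(0) and L{y'} = sY - y(0), with y(0) = -1, y'(0) = 1, the left side becomes (s^2 + 3*s + 8)Y - (-s - 2).
The right side is L{sin(5*t)} = 5/(s^2 + 25).
So (s^2 + 3*s + 8)Y = 5/(s^2 + 25) + (-s - 2).
Isolate Y and clear denominators.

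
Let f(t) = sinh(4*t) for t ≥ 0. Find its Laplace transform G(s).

G(s) = 4/(s^2 - 16)

L{sinh(4t)} = 4/(s^2 - 16).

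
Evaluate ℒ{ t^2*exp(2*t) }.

2/(s - 2)^3

L{e^(2t)} = 1/(s - 2).
Then apply L{t^2·g(t)} = (-1)^2 d^2/ds^2[G(s)] with G(s) = 1/(s - 2):
differentiating 2 times and applying the sign gives 2/(s - 2)^3.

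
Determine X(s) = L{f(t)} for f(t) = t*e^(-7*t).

L{t} = 1!/s^2 = 1/s^2.
By the first shifting theorem, multiplying by e^(-7t) replaces s with s + 7.

X(s) = (s + 7)^(-2)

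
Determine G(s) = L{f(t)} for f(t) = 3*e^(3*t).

G(s) = 3/(s - 3)

L{3} = 3/s.
By the first shifting theorem, multiplying by e^(3t) replaces s with s - 3.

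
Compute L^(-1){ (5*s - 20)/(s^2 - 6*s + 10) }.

-5*exp(3*t)*sin(t) + 5*exp(3*t)*cos(t)

Complete the square in the denominator: s^2 - 6*s + 10 = (s - 3)^2 + 1^2.
Split the numerator to match: 5*s - 20 = 5·(s - 3) - 5·1.
Invert each term: 5·(s - 3)/((s - 3)^2 + 1) ↔ 5e^(3t)cos(t); -5·1/((s - 3)^2 + 1) ↔ -5e^(3t)sin(t).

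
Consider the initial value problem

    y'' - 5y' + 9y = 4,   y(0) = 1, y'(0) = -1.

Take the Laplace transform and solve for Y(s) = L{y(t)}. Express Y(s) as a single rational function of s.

Take the Laplace transform of both sides.
With L{y''} = s^2 Y - s·y(0) - y'(0) and L{y'} = sY - y(0), with y(0) = 1, y'(0) = -1: the LHS transforms to (s^2 - 5*s + 9)Y - (s - 6).
The right side is L{4} = 4/s.
So (s^2 - 5*s + 9)Y = 4/s + (s - 6).
Divide through and combine into a single rational function.

Y(s) = (s^2 - 6*s + 4)/(s^3 - 5*s^2 + 9*s)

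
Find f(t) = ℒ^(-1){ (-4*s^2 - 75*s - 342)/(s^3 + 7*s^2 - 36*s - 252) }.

f(t) = -6*exp(6*t) + 3*exp(-6*t) - exp(-7*t)

Factor the denominator: s^3 + 7*s^2 - 36*s - 252 = (s - 6)*(s + 6)*(s + 7).
Partial fraction decomposition gives [-1/(s + 7)] + [3/(s + 6)] + [-6/(s - 6)].
Invert each term: -1/(s + 7) ↔ -e^(-7t); 3/(s + 6) ↔ 3e^(-6t); -6/(s - 6) ↔ -6e^(6t).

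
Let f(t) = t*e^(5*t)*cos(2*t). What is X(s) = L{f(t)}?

X(s) = (s - 7)*(s - 3)/(s^2 - 10*s + 29)^2

L{cos(2t)} = s/(s^2 + 4).
Multiplying by e^(5t) shifts s → s - 5, so L{e^(5*t)*cos(2*t)} = (s - 5)/((s - 5)^2 + 4).
Then apply L{t·g(t)} = -d/ds[G(s)] with G(s) = (s - 5)/((s - 5)^2 + 4):
differentiating 1 time and applying the sign gives (s - 7)*(s - 3)/(s^2 - 10*s + 29)^2.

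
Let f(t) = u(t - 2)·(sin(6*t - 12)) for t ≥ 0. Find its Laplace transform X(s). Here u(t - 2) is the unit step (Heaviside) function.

By the second shifting theorem, L{u(t - c)·g(t - c)} = e^(-cs)·G(s) with c = 2 and G(s) = L{g(t)}.
L{sin(6t)} = 6/(s^2 + 36).

X(s) = 6*exp(-2*s)/(s^2 + 36)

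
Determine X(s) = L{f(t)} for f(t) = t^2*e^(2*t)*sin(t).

X(s) = 2*(3*s^2 - 12*s + 11)/(s^2 - 4*s + 5)^3

L{sin(t)} = 1/(s^2 + 1).
Multiplying by e^(2t) shifts s → s - 2, so L{e^(2*t)*sin(t)} = 1/((s - 2)^2 + 1).
Then apply L{t^2·g(t)} = (-1)^2 d^2/ds^2[G(s)] with G(s) = 1/((s - 2)^2 + 1):
differentiating 2 times and applying the sign gives 2*(3*s^2 - 12*s + 11)/(s^2 - 4*s + 5)^3.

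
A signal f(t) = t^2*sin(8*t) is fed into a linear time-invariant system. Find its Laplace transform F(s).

F(s) = 16*(3*s^2 - 64)/(s^2 + 64)^3

L{sin(8t)} = 8/(s^2 + 64).
Then apply L{t^2·g(t)} = (-1)^2 d^2/ds^2[G(s)] with G(s) = 8/(s^2 + 64):
differentiating 2 times and applying the sign gives 16*(3*s^2 - 64)/(s^2 + 64)^3.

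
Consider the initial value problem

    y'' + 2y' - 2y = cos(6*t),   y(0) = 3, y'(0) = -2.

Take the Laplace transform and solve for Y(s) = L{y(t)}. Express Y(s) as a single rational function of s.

Y(s) = (3*s^3 + 4*s^2 + 109*s + 144)/(s^4 + 2*s^3 + 34*s^2 + 72*s - 72)

Laplace-transform each side.
With L{y''} = s^2 Y - s·y(0) - y'(0) and L{y'} = sY - y(0), with y(0) = 3, y'(0) = -2: the LHS transforms to (s^2 + 2*s - 2)Y - (3*s + 4).
The right side is L{cos(6*t)} = s/(s^2 + 36).
So (s^2 + 2*s - 2)Y = s/(s^2 + 36) + (3*s + 4).
Divide through and combine into a single rational function.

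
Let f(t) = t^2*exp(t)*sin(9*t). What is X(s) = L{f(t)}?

X(s) = 54*(s^2 - 2*s - 26)/(s^2 - 2*s + 82)^3

L{sin(9t)} = 9/(s^2 + 81).
Multiplying by e^(t) shifts s → s - 1, so L{exp(t)*sin(9*t)} = 9/((s - 1)^2 + 81).
Then apply L{t^2·g(t)} = (-1)^2 d^2/ds^2[G(s)] with G(s) = 9/((s - 1)^2 + 81):
differentiating 2 times and applying the sign gives 54*(s^2 - 2*s - 26)/(s^2 - 2*s + 82)^3.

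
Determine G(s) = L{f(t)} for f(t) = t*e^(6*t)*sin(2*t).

G(s) = 4*(s - 6)/(s^2 - 12*s + 40)^2

L{sin(2t)} = 2/(s^2 + 4).
Multiplying by e^(6t) shifts s → s - 6, so L{e^(6*t)*sin(2*t)} = 2/((s - 6)^2 + 4).
Then apply L{t·g(t)} = -d/ds[H(s)] with H(s) = 2/((s - 6)^2 + 4):
differentiating 1 time and applying the sign gives 4*(s - 6)/(s^2 - 12*s + 40)^2.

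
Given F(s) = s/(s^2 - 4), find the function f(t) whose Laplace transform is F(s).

f(t) = cosh(2*t)

Since L{cosh(2t)} = s/(s^2 - 4), the inverse is cosh(2*t).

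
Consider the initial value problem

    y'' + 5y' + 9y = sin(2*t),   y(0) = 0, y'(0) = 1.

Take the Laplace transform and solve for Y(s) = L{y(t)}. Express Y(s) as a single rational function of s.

Take the Laplace transform of both sides.
The derivative rules (L{y''} = s^2 Y - s·y(0) - y'(0) and L{y'} = sY - y(0), with y(0) = 0, y'(0) = 1) turn the left side into (s^2 + 5*s + 9)Y - (1).
The right side is L{sin(2*t)} = 2/(s^2 + 4).
So (s^2 + 5*s + 9)Y = 2/(s^2 + 4) + (1).
Divide through and combine into a single rational function.

Y(s) = (s^2 + 6)/(s^4 + 5*s^3 + 13*s^2 + 20*s + 36)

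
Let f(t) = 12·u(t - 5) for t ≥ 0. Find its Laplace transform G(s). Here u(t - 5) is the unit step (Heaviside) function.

G(s) = 12*exp(-5*s)/s

By the second shifting theorem, L{u(t - c)·g(t - c)} = e^(-cs)·H(s) with c = 5 and H(s) = L{g(t)}.
L{12} = 12/s.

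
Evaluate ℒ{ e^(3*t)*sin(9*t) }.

L{sin(9t)} = 9/(s^2 + 81).
By the first shifting theorem, multiplying by e^(3t) replaces s with s - 3.

9/((s - 3)^2 + 81)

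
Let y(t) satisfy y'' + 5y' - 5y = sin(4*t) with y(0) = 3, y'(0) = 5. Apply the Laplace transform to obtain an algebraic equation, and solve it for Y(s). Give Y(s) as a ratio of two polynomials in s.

Apply the Laplace transform to the equation.
The derivative rules (L{y''} = s^2 Y - s·y(0) - y'(0) and L{y'} = sY - y(0), with y(0) = 3, y'(0) = 5) turn the left side into (s^2 + 5*s - 5)Y - (3*s + 20).
The right side is L{sin(4*t)} = 4/(s^2 + 16).
So (s^2 + 5*s - 5)Y = 4/(s^2 + 16) + (3*s + 20).
Divide through and combine into a single rational function.

Y(s) = (3*s^3 + 20*s^2 + 48*s + 324)/(s^4 + 5*s^3 + 11*s^2 + 80*s - 80)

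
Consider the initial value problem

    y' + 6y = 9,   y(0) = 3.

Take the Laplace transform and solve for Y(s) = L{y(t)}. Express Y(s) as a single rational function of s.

Y(s) = (3*s + 9)/(s^2 + 6*s)

Take the Laplace transform of both sides.
The derivative rules (L{y'} = sY - y(0) = sY - 3) turn the left side into (s + 6)Y - (3).
The right side is L{9} = 9/s.
So (s + 6)Y = 9/s + (3).
Divide through and combine into a single rational function.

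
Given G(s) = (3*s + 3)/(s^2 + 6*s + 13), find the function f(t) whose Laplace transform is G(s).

Complete the square in the denominator: s^2 + 6*s + 13 = (s + 3)^2 + 2^2.
Split the numerator to match: 3*s + 3 = 3·(s + 3) - 3·2.
Invert each term: 3·(s + 3)/((s + 3)^2 + 4) ↔ 3e^(-3t)cos(2t); -3·2/((s + 3)^2 + 4) ↔ -3e^(-3t)sin(2t).

f(t) = -3*exp(-3*t)*sin(2*t) + 3*exp(-3*t)*cos(2*t)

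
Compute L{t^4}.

L{t^4} = 4!/s^5 = 24/s^5.

24/s^5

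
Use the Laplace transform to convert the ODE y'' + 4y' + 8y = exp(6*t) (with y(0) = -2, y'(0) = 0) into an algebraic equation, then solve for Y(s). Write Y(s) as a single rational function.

Laplace-transform each side.
With L{y''} = s^2 Y - s·y(0) - y'(0) and L{y'} = sY - y(0), with y(0) = -2, y'(0) = 0: the LHS transforms to (s^2 + 4*s + 8)Y - (-2*s - 8).
The right side is L{exp(6*t)} = 1/(s - 6).
So (s^2 + 4*s + 8)Y = 1/(s - 6) + (-2*s - 8).
Isolate Y and clear denominators.

Y(s) = (-2*s^2 + 4*s + 49)/(s^3 - 2*s^2 - 16*s - 48)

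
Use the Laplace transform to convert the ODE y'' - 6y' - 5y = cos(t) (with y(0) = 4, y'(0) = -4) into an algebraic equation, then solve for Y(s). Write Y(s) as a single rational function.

Transform both sides with L{·}.
With L{y''} = s^2 Y - s·y(0) - y'(0) and L{y'} = sY - y(0), with y(0) = 4, y'(0) = -4: the LHS transforms to (s^2 - 6*s - 5)Y - (4*s - 28).
The right side is L{cos(t)} = s/(s^2 + 1).
So (s^2 - 6*s - 5)Y = s/(s^2 + 1) + (4*s - 28).
Divide through and combine into a single rational function.

Y(s) = (4*s^3 - 28*s^2 + 5*s - 28)/(s^4 - 6*s^3 - 4*s^2 - 6*s - 5)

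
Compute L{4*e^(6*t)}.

4/(s - 6)

L{4} = 4/s.
By the first shifting theorem, multiplying by e^(6t) replaces s with s - 6.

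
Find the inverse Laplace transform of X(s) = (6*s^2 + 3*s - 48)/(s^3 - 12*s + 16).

-3*t*exp(2*t) + 5*exp(2*t) + exp(-4*t)

Factor the denominator: s^3 - 12*s + 16 = (s - 2)^2*(s + 4).
Partial fraction decomposition gives [5/(s - 2)] + [-3/(s - 2)^2] + [1/(s + 4)].
Invert each term: 5/(s - 2) ↔ 5e^(2t); -3/(s - 2)^2 ↔ -3t·e^(2t); 1/(s + 4) ↔ e^(-4t).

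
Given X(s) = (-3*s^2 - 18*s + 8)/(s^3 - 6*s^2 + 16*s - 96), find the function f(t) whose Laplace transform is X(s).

Factor the denominator: s^3 - 6*s^2 + 16*s - 96 = (s - 6)*(s^2 + 16).
Partial fraction decomposition gives [-4/(s - 6)] + [s/(s^2 + 16)] + [-12/(s^2 + 16)].
Invert each term: -4/(s - 6) ↔ -4e^(6t); 1·s/(s^2 + 16) ↔ cos(4t); -3·4/(s^2 + 16) ↔ -3sin(4t).

f(t) = -4*exp(6*t) - 3*sin(4*t) + cos(4*t)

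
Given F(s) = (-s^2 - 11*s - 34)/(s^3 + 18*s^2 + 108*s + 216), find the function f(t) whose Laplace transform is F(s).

Factor the denominator: s^3 + 18*s^2 + 108*s + 216 = (s + 6)^3.
Partial fraction decomposition gives [-1/(s + 6)] + [(s + 6)^(-2)] + [-4/(s + 6)^3].
Invert each term: -1/(s + 6) ↔ -e^(-6t); 1/(s + 6)^2 ↔ t·e^(-6t); -4/(s + 6)^3 ↔ (-2)t^2·e^(-6t).

f(t) = -2*t^2*exp(-6*t) + t*exp(-6*t) - exp(-6*t)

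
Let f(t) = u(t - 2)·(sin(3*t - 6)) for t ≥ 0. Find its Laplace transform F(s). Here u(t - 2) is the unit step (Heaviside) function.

By the second shifting theorem, L{u(t - c)·g(t - c)} = e^(-cs)·G(s) with c = 2 and G(s) = L{g(t)}.
L{sin(3t)} = 3/(s^2 + 9).

F(s) = 3*exp(-2*s)/(s^2 + 9)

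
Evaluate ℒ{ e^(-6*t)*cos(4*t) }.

L{cos(4t)} = s/(s^2 + 16).
By the first shifting theorem, multiplying by e^(-6t) replaces s with s + 6.

(s + 6)/((s + 6)^2 + 16)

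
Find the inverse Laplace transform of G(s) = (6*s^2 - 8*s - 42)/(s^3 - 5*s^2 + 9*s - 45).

2*exp(5*t) + 4*sin(3*t) + 4*cos(3*t)

Factor the denominator: s^3 - 5*s^2 + 9*s - 45 = (s - 5)*(s^2 + 9).
Partial fraction decomposition gives [2/(s - 5)] + [4*s/(s^2 + 9)] + [12/(s^2 + 9)].
Invert each term: 2/(s - 5) ↔ 2e^(5t); 4·s/(s^2 + 9) ↔ 4cos(3t); 4·3/(s^2 + 9) ↔ 4sin(3t).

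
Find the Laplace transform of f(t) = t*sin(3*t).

L{sin(3t)} = 3/(s^2 + 9).
Then apply L{t·g(t)} = -d/ds[H(s)] with H(s) = 3/(s^2 + 9):
differentiating 1 time and applying the sign gives 6*s/(s^2 + 9)^2.

6*s/(s^2 + 9)^2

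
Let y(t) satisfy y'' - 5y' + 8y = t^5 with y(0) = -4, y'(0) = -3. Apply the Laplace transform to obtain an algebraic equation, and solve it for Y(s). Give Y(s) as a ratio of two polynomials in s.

Transform both sides with L{·}.
Using L{y''} = s^2 Y - s·y(0) - y'(0) and L{y'} = sY - y(0), with y(0) = -4, y'(0) = -3, the left side becomes (s^2 - 5*s + 8)Y - (-4*s + 17).
The right side is L{t^5} = 120/s^6.
So (s^2 - 5*s + 8)Y = 120/s^6 + (-4*s + 17).
Isolate Y and clear denominators.

Y(s) = (-4*s^7 + 17*s^6 + 120)/(s^8 - 5*s^7 + 8*s^6)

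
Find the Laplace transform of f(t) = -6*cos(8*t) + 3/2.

By linearity of the Laplace transform, transform each term separately.
(-6)·[L{cos(8t)} = s/(s^2 + 64)]; L{3/2} = (3/2)/s.

-6*s/(s^2 + 64) + 3/(2*s)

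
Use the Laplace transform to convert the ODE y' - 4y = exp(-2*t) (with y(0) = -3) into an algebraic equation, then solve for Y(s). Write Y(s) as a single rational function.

Apply the Laplace transform to the equation.
With L{y'} = sY - y(0) = sY - (-3): the LHS transforms to (s - 4)Y - (-3).
The right side is L{exp(-2*t)} = 1/(s + 2).
So (s - 4)Y = 1/(s + 2) + (-3).
Solve for Y(s) and write it as one ratio of polynomials.

Y(s) = (-3*s - 5)/(s^2 - 2*s - 8)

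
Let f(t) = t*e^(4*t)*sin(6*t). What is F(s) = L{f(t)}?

L{sin(6t)} = 6/(s^2 + 36).
Multiplying by e^(4t) shifts s → s - 4, so L{e^(4*t)*sin(6*t)} = 6/((s - 4)^2 + 36).
Then apply L{t·g(t)} = -d/ds[G(s)] with G(s) = 6/((s - 4)^2 + 36):
differentiating 1 time and applying the sign gives 12*(s - 4)/(s^2 - 8*s + 52)^2.

F(s) = 12*(s - 4)/(s^2 - 8*s + 52)^2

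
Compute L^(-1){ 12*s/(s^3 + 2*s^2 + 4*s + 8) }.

Factor the denominator: s^3 + 2*s^2 + 4*s + 8 = (s + 2)*(s^2 + 4).
Partial fraction decomposition gives [-3/(s + 2)] + [3*s/(s^2 + 4)] + [6/(s^2 + 4)].
Invert each term: -3/(s + 2) ↔ -3e^(-2t); 3·s/(s^2 + 4) ↔ 3cos(2t); 3·2/(s^2 + 4) ↔ 3sin(2t).

3*sin(2*t) + 3*cos(2*t) - 3*exp(-2*t)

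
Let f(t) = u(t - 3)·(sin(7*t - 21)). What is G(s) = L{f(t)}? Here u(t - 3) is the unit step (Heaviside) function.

G(s) = 7*exp(-3*s)/(s^2 + 49)

By the second shifting theorem, L{u(t - c)·g(t - c)} = e^(-cs)·H(s) with c = 3 and H(s) = L{g(t)}.
L{sin(7t)} = 7/(s^2 + 49).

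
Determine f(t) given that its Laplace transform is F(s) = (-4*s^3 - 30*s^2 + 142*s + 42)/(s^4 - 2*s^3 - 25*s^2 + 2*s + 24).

f(t) = -3*exp(6*t) - 3*exp(t) - 3*exp(-t) + 5*exp(-4*t)

Factor the denominator: s^4 - 2*s^3 - 25*s^2 + 2*s + 24 = (s - 6)*(s - 1)*(s + 1)*(s + 4).
Partial fraction decomposition gives [-3/(s + 1)] + [5/(s + 4)] + [-3/(s - 6)] + [-3/(s - 1)].
Invert each term: -3/(s + 1) ↔ -3e^(-t); 5/(s + 4) ↔ 5e^(-4t); -3/(s - 6) ↔ -3e^(6t); -3/(s - 1) ↔ -3e^(t).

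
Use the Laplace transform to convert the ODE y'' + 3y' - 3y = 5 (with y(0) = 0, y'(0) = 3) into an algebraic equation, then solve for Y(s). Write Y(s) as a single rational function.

Laplace-transform each side.
The derivative rules (L{y''} = s^2 Y - s·y(0) - y'(0) and L{y'} = sY - y(0), with y(0) = 0, y'(0) = 3) turn the left side into (s^2 + 3*s - 3)Y - (3).
The right side is L{5} = 5/s.
So (s^2 + 3*s - 3)Y = 5/s + (3).
Isolate Y and clear denominators.

Y(s) = (3*s + 5)/(s^3 + 3*s^2 - 3*s)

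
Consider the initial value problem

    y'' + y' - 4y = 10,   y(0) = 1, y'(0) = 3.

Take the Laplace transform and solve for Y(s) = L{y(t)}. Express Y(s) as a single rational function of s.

Y(s) = (s^2 + 4*s + 10)/(s^3 + s^2 - 4*s)

Apply the Laplace transform to the equation.
Using L{y''} = s^2 Y - s·y(0) - y'(0) and L{y'} = sY - y(0), with y(0) = 1, y'(0) = 3, the left side becomes (s^2 + s - 4)Y - (s + 4).
The right side is L{10} = 10/s.
So (s^2 + s - 4)Y = 10/s + (s + 4).
Isolate Y and clear denominators.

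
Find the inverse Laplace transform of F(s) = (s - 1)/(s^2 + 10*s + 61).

-exp(-5*t)*sin(6*t) + exp(-5*t)*cos(6*t)

Complete the square in the denominator: s^2 + 10*s + 61 = (s + 5)^2 + 6^2.
Split the numerator to match: s - 1 = 1·(s + 5) - 1·6.
Invert each term: 1·(s + 5)/((s + 5)^2 + 36) ↔ e^(-5t)cos(6t); -1·6/((s + 5)^2 + 36) ↔ -e^(-5t)sin(6t).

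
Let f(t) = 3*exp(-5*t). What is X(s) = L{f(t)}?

X(s) = 3/(s + 5)

L{3} = 3/s.
By the first shifting theorem, multiplying by e^(-5t) replaces s with s + 5.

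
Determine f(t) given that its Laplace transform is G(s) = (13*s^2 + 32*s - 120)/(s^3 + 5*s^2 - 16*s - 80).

Factor the denominator: s^3 + 5*s^2 - 16*s - 80 = (s - 4)*(s + 4)*(s + 5).
Partial fraction decomposition gives [5/(s + 5)] + [3/(s - 4)] + [5/(s + 4)].
Invert each term: 5/(s + 5) ↔ 5e^(-5t); 3/(s - 4) ↔ 3e^(4t); 5/(s + 4) ↔ 5e^(-4t).

f(t) = 3*exp(4*t) + 5*exp(-4*t) + 5*exp(-5*t)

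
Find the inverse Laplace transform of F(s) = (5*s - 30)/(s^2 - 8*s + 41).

Complete the square in the denominator: s^2 - 8*s + 41 = (s - 4)^2 + 5^2.
Split the numerator to match: 5*s - 30 = 5·(s - 4) - 2·5.
Invert each term: 5·(s - 4)/((s - 4)^2 + 25) ↔ 5e^(4t)cos(5t); -2·5/((s - 4)^2 + 25) ↔ -2e^(4t)sin(5t).

-2*exp(4*t)*sin(5*t) + 5*exp(4*t)*cos(5*t)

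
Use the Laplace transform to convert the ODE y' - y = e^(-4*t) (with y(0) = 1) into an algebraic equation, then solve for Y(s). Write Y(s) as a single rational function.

Apply the Laplace transform to the equation.
With L{y'} = sY - y(0) = sY - 1: the LHS transforms to (s - 1)Y - (1).
The right side is L{e^(-4*t)} = 1/(s + 4).
So (s - 1)Y = 1/(s + 4) + (1).
Solve for Y(s) and write it as one ratio of polynomials.

Y(s) = (s + 5)/(s^2 + 3*s - 4)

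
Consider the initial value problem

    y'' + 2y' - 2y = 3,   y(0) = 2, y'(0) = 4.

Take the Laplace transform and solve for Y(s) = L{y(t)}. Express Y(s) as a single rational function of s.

Laplace-transform each side.
Using L{y''} = s^2 Y - s·y(0) - y'(0) and L{y'} = sY - y(0), with y(0) = 2, y'(0) = 4, the left side becomes (s^2 + 2*s - 2)Y - (2*s + 8).
The right side is L{3} = 3/s.
So (s^2 + 2*s - 2)Y = 3/s + (2*s + 8).
Isolate Y and clear denominators.

Y(s) = (2*s^2 + 8*s + 3)/(s^3 + 2*s^2 - 2*s)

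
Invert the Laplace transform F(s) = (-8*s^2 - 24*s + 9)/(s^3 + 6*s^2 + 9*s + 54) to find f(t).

f(t) = 2*sin(3*t) - 5*cos(3*t) - 3*exp(-6*t)

Factor the denominator: s^3 + 6*s^2 + 9*s + 54 = (s + 6)*(s^2 + 9).
Partial fraction decomposition gives [-3/(s + 6)] + [-5*s/(s^2 + 9)] + [6/(s^2 + 9)].
Invert each term: -3/(s + 6) ↔ -3e^(-6t); -5·s/(s^2 + 9) ↔ -5cos(3t); 2·3/(s^2 + 9) ↔ 2sin(3t).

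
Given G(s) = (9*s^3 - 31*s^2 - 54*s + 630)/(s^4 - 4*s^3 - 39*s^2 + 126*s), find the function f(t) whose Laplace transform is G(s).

f(t) = 5*exp(7*t) - 4*exp(3*t) + 5 + 3*exp(-6*t)

Factor the denominator: s^4 - 4*s^3 - 39*s^2 + 126*s = s*(s - 7)*(s - 3)*(s + 6).
Partial fraction decomposition gives [5/(s - 7)] + [3/(s + 6)] + [5/s] + [-4/(s - 3)].
Invert each term: 5/(s - 7) ↔ 5e^(7t); 3/(s + 6) ↔ 3e^(-6t); 5/(s - 0) ↔ 5e^(0t); -4/(s - 3) ↔ -4e^(3t).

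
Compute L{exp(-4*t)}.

L{1} = 1/s.
By the first shifting theorem, multiplying by e^(-4t) replaces s with s + 4.

1/(s + 4)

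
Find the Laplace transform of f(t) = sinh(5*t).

5/(s^2 - 25)

L{sinh(5t)} = 5/(s^2 - 25).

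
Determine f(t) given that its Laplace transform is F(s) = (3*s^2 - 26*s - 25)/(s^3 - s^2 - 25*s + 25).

Factor the denominator: s^3 - s^2 - 25*s + 25 = (s - 5)*(s - 1)*(s + 5).
Partial fraction decomposition gives [3/(s + 5)] + [2/(s - 1)] + [-2/(s - 5)].
Invert each term: 3/(s + 5) ↔ 3e^(-5t); 2/(s - 1) ↔ 2e^(t); -2/(s - 5) ↔ -2e^(5t).

f(t) = -2*exp(5*t) + 2*exp(t) + 3*exp(-5*t)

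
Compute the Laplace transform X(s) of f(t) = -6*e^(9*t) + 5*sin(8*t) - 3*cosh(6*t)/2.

By linearity of the Laplace transform, transform each term separately.
(-6)·[L{e^(9t)} = 1/(s - 9)]; (5)·[L{sin(8t)} = 8/(s^2 + 64)]; (-3/2)·[L{cosh(6t)} = s/(s^2 - 36)].

X(s) = -3*s/(2*(s^2 - 36)) + 40/(s^2 + 64) - 6/(s - 9)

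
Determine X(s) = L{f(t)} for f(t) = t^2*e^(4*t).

L{e^(4t)} = 1/(s - 4).
Then apply L{t^2·g(t)} = (-1)^2 d^2/ds^2[G(s)] with G(s) = 1/(s - 4):
differentiating 2 times and applying the sign gives 2/(s - 4)^3.

X(s) = 2/(s - 4)^3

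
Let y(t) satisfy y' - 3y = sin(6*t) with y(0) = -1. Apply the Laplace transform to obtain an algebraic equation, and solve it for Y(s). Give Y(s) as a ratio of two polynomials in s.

Y(s) = (-s^2 - 30)/(s^3 - 3*s^2 + 36*s - 108)

Laplace-transform each side.
Using L{y'} = sY - y(0) = sY - (-1), the left side becomes (s - 3)Y - (-1).
The right side is L{sin(6*t)} = 6/(s^2 + 36).
So (s - 3)Y = 6/(s^2 + 36) + (-1).
Divide through and combine into a single rational function.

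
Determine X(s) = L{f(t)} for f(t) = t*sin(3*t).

X(s) = 6*s/(s^2 + 9)^2

L{sin(3t)} = 3/(s^2 + 9).
Then apply L{t·g(t)} = -d/ds[G(s)] with G(s) = 3/(s^2 + 9):
differentiating 1 time and applying the sign gives 6*s/(s^2 + 9)^2.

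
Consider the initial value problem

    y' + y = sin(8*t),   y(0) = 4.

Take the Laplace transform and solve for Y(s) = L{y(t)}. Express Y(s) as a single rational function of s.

Transform both sides with L{·}.
With L{y'} = sY - y(0) = sY - 4: the LHS transforms to (s + 1)Y - (4).
The right side is L{sin(8*t)} = 8/(s^2 + 64).
So (s + 1)Y = 8/(s^2 + 64) + (4).
Isolate Y and clear denominators.

Y(s) = (4*s^2 + 264)/(s^3 + s^2 + 64*s + 64)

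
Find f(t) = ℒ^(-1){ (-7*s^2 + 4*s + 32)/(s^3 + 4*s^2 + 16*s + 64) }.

Factor the denominator: s^3 + 4*s^2 + 16*s + 64 = (s + 4)*(s^2 + 16).
Partial fraction decomposition gives [-3/(s + 4)] + [-4*s/(s^2 + 16)] + [20/(s^2 + 16)].
Invert each term: -3/(s + 4) ↔ -3e^(-4t); -4·s/(s^2 + 16) ↔ -4cos(4t); 5·4/(s^2 + 16) ↔ 5sin(4t).

f(t) = 5*sin(4*t) - 4*cos(4*t) - 3*exp(-4*t)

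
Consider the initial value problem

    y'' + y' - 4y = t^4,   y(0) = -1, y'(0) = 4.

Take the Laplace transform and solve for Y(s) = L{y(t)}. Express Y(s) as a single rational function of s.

Y(s) = (-s^6 + 3*s^5 + 24)/(s^7 + s^6 - 4*s^5)

Apply the Laplace transform to the equation.
With L{y''} = s^2 Y - s·y(0) - y'(0) and L{y'} = sY - y(0), with y(0) = -1, y'(0) = 4: the LHS transforms to (s^2 + s - 4)Y - (-s + 3).
The right side is L{t^4} = 24/s^5.
So (s^2 + s - 4)Y = 24/s^5 + (-s + 3).
Isolate Y and clear denominators.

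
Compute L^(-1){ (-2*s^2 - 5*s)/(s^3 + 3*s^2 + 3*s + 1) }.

3*t^2*exp(-t)/2 - t*exp(-t) - 2*exp(-t)

Factor the denominator: s^3 + 3*s^2 + 3*s + 1 = (s + 1)^3.
Partial fraction decomposition gives [-2/(s + 1)] + [-1/(s + 1)^2] + [3/(s + 1)^3].
Invert each term: -2/(s + 1) ↔ -2e^(-t); -1/(s + 1)^2 ↔ -t·e^(-t); 3/(s + 1)^3 ↔ (3/2)t^2·e^(-t).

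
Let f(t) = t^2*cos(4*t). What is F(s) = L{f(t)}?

L{cos(4t)} = s/(s^2 + 16).
Then apply L{t^2·g(t)} = (-1)^2 d^2/ds^2[G(s)] with G(s) = s/(s^2 + 16):
differentiating 2 times and applying the sign gives 2*s*(s^2 - 48)/(s^2 + 16)^3.

F(s) = 2*s*(s^2 - 48)/(s^2 + 16)^3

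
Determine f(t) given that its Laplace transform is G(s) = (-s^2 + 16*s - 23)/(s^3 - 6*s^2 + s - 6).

f(t) = exp(6*t) + 4*sin(t) - 2*cos(t)

Factor the denominator: s^3 - 6*s^2 + s - 6 = (s - 6)*(s^2 + 1).
Partial fraction decomposition gives [1/(s - 6)] + [-2*s/(s^2 + 1)] + [4/(s^2 + 1)].
Invert each term: 1/(s - 6) ↔ e^(6t); -2·s/(s^2 + 1) ↔ -2cos(t); 4·1/(s^2 + 1) ↔ 4sin(t).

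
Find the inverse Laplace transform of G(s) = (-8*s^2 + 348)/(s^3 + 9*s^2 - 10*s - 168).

Factor the denominator: s^3 + 9*s^2 - 10*s - 168 = (s - 4)*(s + 6)*(s + 7).
Partial fraction decomposition gives [-6/(s + 6)] + [2/(s - 4)] + [-4/(s + 7)].
Invert each term: -6/(s + 6) ↔ -6e^(-6t); 2/(s - 4) ↔ 2e^(4t); -4/(s + 7) ↔ -4e^(-7t).

2*exp(4*t) - 6*exp(-6*t) - 4*exp(-7*t)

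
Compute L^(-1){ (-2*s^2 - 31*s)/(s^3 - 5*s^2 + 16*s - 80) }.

-5*exp(5*t) - 4*sin(4*t) + 3*cos(4*t)

Factor the denominator: s^3 - 5*s^2 + 16*s - 80 = (s - 5)*(s^2 + 16).
Partial fraction decomposition gives [-5/(s - 5)] + [3*s/(s^2 + 16)] + [-16/(s^2 + 16)].
Invert each term: -5/(s - 5) ↔ -5e^(5t); 3·s/(s^2 + 16) ↔ 3cos(4t); -4·4/(s^2 + 16) ↔ -4sin(4t).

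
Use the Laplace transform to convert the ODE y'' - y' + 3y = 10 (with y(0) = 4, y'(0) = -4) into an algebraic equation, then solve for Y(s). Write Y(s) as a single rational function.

Y(s) = (4*s^2 - 8*s + 10)/(s^3 - s^2 + 3*s)

Transform both sides with L{·}.
The derivative rules (L{y''} = s^2 Y - s·y(0) - y'(0) and L{y'} = sY - y(0), with y(0) = 4, y'(0) = -4) turn the left side into (s^2 - s + 3)Y - (4*s - 8).
The right side is L{10} = 10/s.
So (s^2 - s + 3)Y = 10/s + (4*s - 8).
Divide through and combine into a single rational function.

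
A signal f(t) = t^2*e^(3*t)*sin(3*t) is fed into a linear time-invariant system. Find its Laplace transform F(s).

F(s) = 18*(s^2 - 6*s + 6)/(s^2 - 6*s + 18)^3

L{sin(3t)} = 3/(s^2 + 9).
Multiplying by e^(3t) shifts s → s - 3, so L{e^(3*t)*sin(3*t)} = 3/((s - 3)^2 + 9).
Then apply L{t^2·g(t)} = (-1)^2 d^2/ds^2[G(s)] with G(s) = 3/((s - 3)^2 + 9):
differentiating 2 times and applying the sign gives 18*(s^2 - 6*s + 6)/(s^2 - 6*s + 18)^3.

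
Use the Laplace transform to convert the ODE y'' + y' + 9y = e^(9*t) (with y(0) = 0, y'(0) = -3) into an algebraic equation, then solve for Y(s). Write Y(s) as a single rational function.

Y(s) = (-3*s + 28)/(s^3 - 8*s^2 - 81)

Take the Laplace transform of both sides.
Using L{y''} = s^2 Y - s·y(0) - y'(0) and L{y'} = sY - y(0), with y(0) = 0, y'(0) = -3, the left side becomes (s^2 + s + 9)Y - (-3).
The right side is L{e^(9*t)} = 1/(s - 9).
So (s^2 + s + 9)Y = 1/(s - 9) + (-3).
Isolate Y and clear denominators.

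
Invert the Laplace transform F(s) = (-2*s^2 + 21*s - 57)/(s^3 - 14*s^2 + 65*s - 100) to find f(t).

f(t) = -2*t*exp(5*t) + 3*exp(5*t) - 5*exp(4*t)

Factor the denominator: s^3 - 14*s^2 + 65*s - 100 = (s - 5)^2*(s - 4).
Partial fraction decomposition gives [3/(s - 5)] + [-2/(s - 5)^2] + [-5/(s - 4)].
Invert each term: 3/(s - 5) ↔ 3e^(5t); -2/(s - 5)^2 ↔ -2t·e^(5t); -5/(s - 4) ↔ -5e^(4t).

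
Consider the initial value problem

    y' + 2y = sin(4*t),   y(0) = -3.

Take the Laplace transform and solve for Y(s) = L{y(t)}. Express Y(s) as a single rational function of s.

Y(s) = (-3*s^2 - 44)/(s^3 + 2*s^2 + 16*s + 32)

Laplace-transform each side.
The derivative rules (L{y'} = sY - y(0) = sY - (-3)) turn the left side into (s + 2)Y - (-3).
The right side is L{sin(4*t)} = 4/(s^2 + 16).
So (s + 2)Y = 4/(s^2 + 16) + (-3).
Divide through and combine into a single rational function.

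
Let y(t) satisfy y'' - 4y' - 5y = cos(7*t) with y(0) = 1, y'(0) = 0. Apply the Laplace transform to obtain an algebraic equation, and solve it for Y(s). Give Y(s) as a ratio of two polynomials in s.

Laplace-transform each side.
With L{y''} = s^2 Y - s·y(0) - y'(0) and L{y'} = sY - y(0), with y(0) = 1, y'(0) = 0: the LHS transforms to (s^2 - 4*s - 5)Y - (s - 4).
The right side is L{cos(7*t)} = s/(s^2 + 49).
So (s^2 - 4*s - 5)Y = s/(s^2 + 49) + (s - 4).
Solve for Y(s) and write it as one ratio of polynomials.

Y(s) = (s^3 - 4*s^2 + 50*s - 196)/(s^4 - 4*s^3 + 44*s^2 - 196*s - 245)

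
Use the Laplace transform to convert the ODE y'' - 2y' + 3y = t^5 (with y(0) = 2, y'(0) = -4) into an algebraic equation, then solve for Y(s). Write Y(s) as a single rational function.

Y(s) = (2*s^7 - 8*s^6 + 120)/(s^8 - 2*s^7 + 3*s^6)

Transform both sides with L{·}.
The derivative rules (L{y''} = s^2 Y - s·y(0) - y'(0) and L{y'} = sY - y(0), with y(0) = 2, y'(0) = -4) turn the left side into (s^2 - 2*s + 3)Y - (2*s - 8).
The right side is L{t^5} = 120/s^6.
So (s^2 - 2*s + 3)Y = 120/s^6 + (2*s - 8).
Divide through and combine into a single rational function.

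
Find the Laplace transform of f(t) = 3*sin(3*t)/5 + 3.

Apply the Laplace transform termwise.
(3/5)·[L{sin(3t)} = 3/(s^2 + 9)]; L{3} = 3/s.

9/(5*(s^2 + 9)) + 3/s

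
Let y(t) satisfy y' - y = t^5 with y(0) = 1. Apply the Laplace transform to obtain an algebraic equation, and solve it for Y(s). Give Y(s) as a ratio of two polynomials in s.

Y(s) = (s^6 + 120)/(s^7 - s^6)

Take the Laplace transform of both sides.
The derivative rules (L{y'} = sY - y(0) = sY - 1) turn the left side into (s - 1)Y - (1).
The right side is L{t^5} = 120/s^6.
So (s - 1)Y = 120/s^6 + (1).
Isolate Y and clear denominators.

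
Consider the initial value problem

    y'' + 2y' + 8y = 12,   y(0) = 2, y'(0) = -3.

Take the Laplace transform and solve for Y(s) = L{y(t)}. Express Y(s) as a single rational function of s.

Apply the Laplace transform to the equation.
The derivative rules (L{y''} = s^2 Y - s·y(0) - y'(0) and L{y'} = sY - y(0), with y(0) = 2, y'(0) = -3) turn the left side into (s^2 + 2*s + 8)Y - (2*s + 1).
The right side is L{12} = 12/s.
So (s^2 + 2*s + 8)Y = 12/s + (2*s + 1).
Isolate Y and clear denominators.

Y(s) = (2*s^2 + s + 12)/(s^3 + 2*s^2 + 8*s)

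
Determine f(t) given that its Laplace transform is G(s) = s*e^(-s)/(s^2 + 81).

The factor e^(-s) signals a time shift by c = 1 (second shifting theorem).
L{cos(9t)} = s/(s^2 + 81), so L^-1{s/(s^2 + 81)} = cos(9*t).
Hence the inverse is u(t - 1) times that function evaluated at t - 1.

f(t) = Heaviside(t - 1)*(cos(9*t - 9))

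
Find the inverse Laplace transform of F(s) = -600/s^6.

-5*t^5

Since L{t^5} = 5!/s^6 = 120/s^6, the inverse is t^5, scaled by -5.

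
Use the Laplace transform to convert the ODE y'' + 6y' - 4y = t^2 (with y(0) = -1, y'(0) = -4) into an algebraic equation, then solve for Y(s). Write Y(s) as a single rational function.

Transform both sides with L{·}.
With L{y''} = s^2 Y - s·y(0) - y'(0) and L{y'} = sY - y(0), with y(0) = -1, y'(0) = -4: the LHS transforms to (s^2 + 6*s - 4)Y - (-s - 10).
The right side is L{t^2} = 2/s^3.
So (s^2 + 6*s - 4)Y = 2/s^3 + (-s - 10).
Divide through and combine into a single rational function.

Y(s) = (-s^4 - 10*s^3 + 2)/(s^5 + 6*s^4 - 4*s^3)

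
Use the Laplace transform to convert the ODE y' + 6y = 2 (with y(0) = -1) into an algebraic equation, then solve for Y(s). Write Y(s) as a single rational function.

Y(s) = (-s + 2)/(s^2 + 6*s)

Transform both sides with L{·}.
The derivative rules (L{y'} = sY - y(0) = sY - (-1)) turn the left side into (s + 6)Y - (-1).
The right side is L{2} = 2/s.
So (s + 6)Y = 2/s + (-1).
Divide through and combine into a single rational function.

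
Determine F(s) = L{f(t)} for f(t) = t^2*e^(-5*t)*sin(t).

F(s) = 2*(3*s^2 + 30*s + 74)/(s^2 + 10*s + 26)^3

L{sin(t)} = 1/(s^2 + 1).
Multiplying by e^(-5t) shifts s → s + 5, so L{e^(-5*t)*sin(t)} = 1/((s + 5)^2 + 1).
Then apply L{t^2·g(t)} = (-1)^2 d^2/ds^2[G(s)] with G(s) = 1/((s + 5)^2 + 1):
differentiating 2 times and applying the sign gives 2*(3*s^2 + 30*s + 74)/(s^2 + 10*s + 26)^3.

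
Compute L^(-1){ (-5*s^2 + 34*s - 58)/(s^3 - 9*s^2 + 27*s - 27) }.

Factor the denominator: s^3 - 9*s^2 + 27*s - 27 = (s - 3)^3.
Partial fraction decomposition gives [-5/(s - 3)] + [4/(s - 3)^2] + [-1/(s - 3)^3].
Invert each term: -5/(s - 3) ↔ -5e^(3t); 4/(s - 3)^2 ↔ 4t·e^(3t); -1/(s - 3)^3 ↔ (-1/2)t^2·e^(3t).

-t^2*exp(3*t)/2 + 4*t*exp(3*t) - 5*exp(3*t)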